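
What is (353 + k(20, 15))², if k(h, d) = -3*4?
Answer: 116281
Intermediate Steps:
k(h, d) = -12
(353 + k(20, 15))² = (353 - 12)² = 341² = 116281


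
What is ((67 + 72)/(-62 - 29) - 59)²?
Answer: 30338064/8281 ≈ 3663.6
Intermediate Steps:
((67 + 72)/(-62 - 29) - 59)² = (139/(-91) - 59)² = (139*(-1/91) - 59)² = (-139/91 - 59)² = (-5508/91)² = 30338064/8281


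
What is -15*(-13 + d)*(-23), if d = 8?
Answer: -1725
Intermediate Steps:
-15*(-13 + d)*(-23) = -15*(-13 + 8)*(-23) = -15*(-5)*(-23) = 75*(-23) = -1725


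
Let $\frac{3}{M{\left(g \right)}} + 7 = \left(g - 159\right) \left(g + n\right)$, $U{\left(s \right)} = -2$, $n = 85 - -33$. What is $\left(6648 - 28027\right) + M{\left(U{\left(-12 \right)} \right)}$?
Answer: $- \frac{399423860}{18683} \approx -21379.0$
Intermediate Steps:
$n = 118$ ($n = 85 + 33 = 118$)
$M{\left(g \right)} = \frac{3}{-7 + \left(-159 + g\right) \left(118 + g\right)}$ ($M{\left(g \right)} = \frac{3}{-7 + \left(g - 159\right) \left(g + 118\right)} = \frac{3}{-7 + \left(-159 + g\right) \left(118 + g\right)}$)
$\left(6648 - 28027\right) + M{\left(U{\left(-12 \right)} \right)} = \left(6648 - 28027\right) + \frac{3}{-18769 + \left(-2\right)^{2} - -82} = -21379 + \frac{3}{-18769 + 4 + 82} = -21379 + \frac{3}{-18683} = -21379 + 3 \left(- \frac{1}{18683}\right) = -21379 - \frac{3}{18683} = - \frac{399423860}{18683}$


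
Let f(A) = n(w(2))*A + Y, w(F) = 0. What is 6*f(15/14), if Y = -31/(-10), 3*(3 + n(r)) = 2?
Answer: 18/5 ≈ 3.6000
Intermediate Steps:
n(r) = -7/3 (n(r) = -3 + (1/3)*2 = -3 + 2/3 = -7/3)
Y = 31/10 (Y = -31*(-1/10) = 31/10 ≈ 3.1000)
f(A) = 31/10 - 7*A/3 (f(A) = -7*A/3 + 31/10 = 31/10 - 7*A/3)
6*f(15/14) = 6*(31/10 - 35/14) = 6*(31/10 - 7/3*15/14) = 6*(31/10 - 5/2) = 6*(3/5) = 18/5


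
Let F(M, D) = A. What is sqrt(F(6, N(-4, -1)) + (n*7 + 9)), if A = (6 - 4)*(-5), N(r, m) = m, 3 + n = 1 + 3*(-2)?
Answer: I*sqrt(57) ≈ 7.5498*I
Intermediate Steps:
n = -8 (n = -3 + (1 + 3*(-2)) = -3 + (1 - 6) = -3 - 5 = -8)
A = -10 (A = 2*(-5) = -10)
F(M, D) = -10
sqrt(F(6, N(-4, -1)) + (n*7 + 9)) = sqrt(-10 + (-8*7 + 9)) = sqrt(-10 + (-56 + 9)) = sqrt(-10 - 47) = sqrt(-57) = I*sqrt(57)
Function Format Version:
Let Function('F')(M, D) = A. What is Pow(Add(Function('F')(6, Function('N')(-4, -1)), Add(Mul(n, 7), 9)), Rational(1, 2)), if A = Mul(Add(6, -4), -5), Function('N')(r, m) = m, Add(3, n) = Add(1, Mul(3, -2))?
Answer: Mul(I, Pow(57, Rational(1, 2))) ≈ Mul(7.5498, I)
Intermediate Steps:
n = -8 (n = Add(-3, Add(1, Mul(3, -2))) = Add(-3, Add(1, -6)) = Add(-3, -5) = -8)
A = -10 (A = Mul(2, -5) = -10)
Function('F')(M, D) = -10
Pow(Add(Function('F')(6, Function('N')(-4, -1)), Add(Mul(n, 7), 9)), Rational(1, 2)) = Pow(Add(-10, Add(Mul(-8, 7), 9)), Rational(1, 2)) = Pow(Add(-10, Add(-56, 9)), Rational(1, 2)) = Pow(Add(-10, -47), Rational(1, 2)) = Pow(-57, Rational(1, 2)) = Mul(I, Pow(57, Rational(1, 2)))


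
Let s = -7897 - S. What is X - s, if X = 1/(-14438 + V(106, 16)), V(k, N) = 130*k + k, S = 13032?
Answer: 11552807/552 ≈ 20929.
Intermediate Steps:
V(k, N) = 131*k
s = -20929 (s = -7897 - 1*13032 = -7897 - 13032 = -20929)
X = -1/552 (X = 1/(-14438 + 131*106) = 1/(-14438 + 13886) = 1/(-552) = -1/552 ≈ -0.0018116)
X - s = -1/552 - 1*(-20929) = -1/552 + 20929 = 11552807/552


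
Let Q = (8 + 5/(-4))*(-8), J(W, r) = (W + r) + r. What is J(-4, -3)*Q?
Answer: 540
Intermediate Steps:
J(W, r) = W + 2*r
Q = -54 (Q = (8 + 5*(-1/4))*(-8) = (8 - 5/4)*(-8) = (27/4)*(-8) = -54)
J(-4, -3)*Q = (-4 + 2*(-3))*(-54) = (-4 - 6)*(-54) = -10*(-54) = 540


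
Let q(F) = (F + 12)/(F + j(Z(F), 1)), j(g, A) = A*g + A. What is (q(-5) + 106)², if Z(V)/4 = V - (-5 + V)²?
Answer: 2019333969/179776 ≈ 11233.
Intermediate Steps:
Z(V) = -4*(-5 + V)² + 4*V (Z(V) = 4*(V - (-5 + V)²) = -4*(-5 + V)² + 4*V)
j(g, A) = A + A*g
q(F) = (12 + F)/(1 - 4*(-5 + F)² + 5*F) (q(F) = (F + 12)/(F + 1*(1 + (-4*(-5 + F)² + 4*F))) = (12 + F)/(F + 1*(1 - 4*(-5 + F)² + 4*F)) = (12 + F)/(F + (1 - 4*(-5 + F)² + 4*F)) = (12 + F)/(1 - 4*(-5 + F)² + 5*F))
(q(-5) + 106)² = ((12 - 5)/(1 - 4*(-5 - 5)² + 5*(-5)) + 106)² = (7/(1 - 4*(-10)² - 25) + 106)² = (7/(1 - 4*100 - 25) + 106)² = (7/(1 - 400 - 25) + 106)² = (7/(-424) + 106)² = (-1/424*7 + 106)² = (-7/424 + 106)² = (44937/424)² = 2019333969/179776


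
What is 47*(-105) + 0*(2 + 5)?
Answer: -4935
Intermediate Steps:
47*(-105) + 0*(2 + 5) = -4935 + 0*7 = -4935 + 0 = -4935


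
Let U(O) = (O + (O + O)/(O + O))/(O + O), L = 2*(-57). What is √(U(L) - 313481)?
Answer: I*√4073992635/114 ≈ 559.89*I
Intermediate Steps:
L = -114
U(O) = (1 + O)/(2*O) (U(O) = (O + (2*O)/((2*O)))/((2*O)) = (O + (2*O)*(1/(2*O)))*(1/(2*O)) = (O + 1)*(1/(2*O)) = (1 + O)*(1/(2*O)) = (1 + O)/(2*O))
√(U(L) - 313481) = √((½)*(1 - 114)/(-114) - 313481) = √((½)*(-1/114)*(-113) - 313481) = √(113/228 - 313481) = √(-71473555/228) = I*√4073992635/114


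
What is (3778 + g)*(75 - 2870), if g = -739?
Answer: -8494005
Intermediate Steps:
(3778 + g)*(75 - 2870) = (3778 - 739)*(75 - 2870) = 3039*(-2795) = -8494005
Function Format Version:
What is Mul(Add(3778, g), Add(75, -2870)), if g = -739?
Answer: -8494005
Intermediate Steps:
Mul(Add(3778, g), Add(75, -2870)) = Mul(Add(3778, -739), Add(75, -2870)) = Mul(3039, -2795) = -8494005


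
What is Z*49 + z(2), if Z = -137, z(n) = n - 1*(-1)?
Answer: -6710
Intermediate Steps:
z(n) = 1 + n (z(n) = n + 1 = 1 + n)
Z*49 + z(2) = -137*49 + (1 + 2) = -6713 + 3 = -6710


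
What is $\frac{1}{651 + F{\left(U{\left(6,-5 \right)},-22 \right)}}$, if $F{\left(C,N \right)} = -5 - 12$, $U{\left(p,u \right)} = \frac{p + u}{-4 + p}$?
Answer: $\frac{1}{634} \approx 0.0015773$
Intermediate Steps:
$U{\left(p,u \right)} = \frac{p + u}{-4 + p}$
$F{\left(C,N \right)} = -17$ ($F{\left(C,N \right)} = -5 - 12 = -17$)
$\frac{1}{651 + F{\left(U{\left(6,-5 \right)},-22 \right)}} = \frac{1}{651 - 17} = \frac{1}{634}$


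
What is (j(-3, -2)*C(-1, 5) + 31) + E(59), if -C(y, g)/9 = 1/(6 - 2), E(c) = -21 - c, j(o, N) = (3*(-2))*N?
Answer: -76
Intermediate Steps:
j(o, N) = -6*N
C(y, g) = -9/4 (C(y, g) = -9/(6 - 2) = -9/4)
(j(-3, -2)*C(-1, 5) + 31) + E(59) = (-6*(-2)*(-9/4) + 31) + (-21 - 1*59) = (12*(-9/4) + 31) + (-21 - 59) = (-27 + 31) - 80 = 4 - 80 = -76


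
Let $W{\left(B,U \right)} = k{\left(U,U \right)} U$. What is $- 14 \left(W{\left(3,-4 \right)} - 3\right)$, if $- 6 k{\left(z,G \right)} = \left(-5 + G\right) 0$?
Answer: $42$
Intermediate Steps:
$k{\left(z,G \right)} = 0$ ($k{\left(z,G \right)} = - \frac{\left(-5 + G\right) 0}{6} = \left(- \frac{1}{6}\right) 0 = 0$)
$W{\left(B,U \right)} = 0$ ($W{\left(B,U \right)} = 0 U = 0$)
$- 14 \left(W{\left(3,-4 \right)} - 3\right) = - 14 \left(0 - 3\right) = - 14 \left(-3\right) = \left(-1\right) \left(-42\right) = 42$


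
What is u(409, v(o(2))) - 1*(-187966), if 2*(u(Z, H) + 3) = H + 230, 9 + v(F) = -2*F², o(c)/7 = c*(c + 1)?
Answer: 372619/2 ≈ 1.8631e+5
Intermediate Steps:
o(c) = 7*c*(1 + c) (o(c) = 7*(c*(c + 1)) = 7*(c*(1 + c)) = 7*c*(1 + c))
v(F) = -9 - 2*F²
u(Z, H) = 112 + H/2 (u(Z, H) = -3 + (H + 230)/2 = -3 + (230 + H)/2 = -3 + (115 + H/2) = 112 + H/2)
u(409, v(o(2))) - 1*(-187966) = (112 + (-9 - 2*196*(1 + 2)²)/2) - 1*(-187966) = (112 + (-9 - 2*(7*2*3)²)/2) + 187966 = (112 + (-9 - 2*42²)/2) + 187966 = (112 + (-9 - 2*1764)/2) + 187966 = (112 + (-9 - 3528)/2) + 187966 = (112 + (½)*(-3537)) + 187966 = (112 - 3537/2) + 187966 = -3313/2 + 187966 = 372619/2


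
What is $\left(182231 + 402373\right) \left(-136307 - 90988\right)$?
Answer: $-132877566180$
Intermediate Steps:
$\left(182231 + 402373\right) \left(-136307 - 90988\right) = 584604 \left(-227295\right) = -132877566180$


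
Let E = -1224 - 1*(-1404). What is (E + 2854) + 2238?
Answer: 5272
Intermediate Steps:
E = 180 (E = -1224 + 1404 = 180)
(E + 2854) + 2238 = (180 + 2854) + 2238 = 3034 + 2238 = 5272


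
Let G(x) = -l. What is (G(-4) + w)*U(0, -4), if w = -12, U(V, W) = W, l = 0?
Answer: 48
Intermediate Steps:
G(x) = 0 (G(x) = -1*0 = 0)
(G(-4) + w)*U(0, -4) = (0 - 12)*(-4) = -12*(-4) = 48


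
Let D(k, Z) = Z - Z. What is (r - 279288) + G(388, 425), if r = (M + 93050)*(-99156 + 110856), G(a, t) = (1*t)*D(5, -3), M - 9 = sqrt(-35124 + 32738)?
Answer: 1088511012 + 11700*I*sqrt(2386) ≈ 1.0885e+9 + 5.7151e+5*I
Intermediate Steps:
D(k, Z) = 0
M = 9 + I*sqrt(2386) (M = 9 + sqrt(-35124 + 32738) = 9 + sqrt(-2386) = 9 + I*sqrt(2386) ≈ 9.0 + 48.847*I)
G(a, t) = 0 (G(a, t) = (1*t)*0 = t*0 = 0)
r = 1088790300 + 11700*I*sqrt(2386) (r = ((9 + I*sqrt(2386)) + 93050)*(-99156 + 110856) = (93059 + I*sqrt(2386))*11700 = 1088790300 + 11700*I*sqrt(2386) ≈ 1.0888e+9 + 5.7151e+5*I)
(r - 279288) + G(388, 425) = ((1088790300 + 11700*I*sqrt(2386)) - 279288) + 0 = (1088511012 + 11700*I*sqrt(2386)) + 0 = 1088511012 + 11700*I*sqrt(2386)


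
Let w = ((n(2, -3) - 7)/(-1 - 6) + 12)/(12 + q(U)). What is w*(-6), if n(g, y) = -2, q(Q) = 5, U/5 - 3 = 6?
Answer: -558/119 ≈ -4.6891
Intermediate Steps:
U = 45 (U = 15 + 5*6 = 15 + 30 = 45)
w = 93/119 (w = ((-2 - 7)/(-1 - 6) + 12)/(12 + 5) = (-9/(-7) + 12)/17 = (-9*(-⅐) + 12)*(1/17) = (9/7 + 12)*(1/17) = (93/7)*(1/17) = 93/119 ≈ 0.78151)
w*(-6) = (93/119)*(-6) = -558/119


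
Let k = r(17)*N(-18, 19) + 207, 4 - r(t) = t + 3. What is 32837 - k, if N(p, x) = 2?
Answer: 32662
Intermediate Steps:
r(t) = 1 - t (r(t) = 4 - (t + 3) = 4 - (3 + t) = 4 + (-3 - t) = 1 - t)
k = 175 (k = (1 - 1*17)*2 + 207 = (1 - 17)*2 + 207 = -16*2 + 207 = -32 + 207 = 175)
32837 - k = 32837 - 1*175 = 32837 - 175 = 32662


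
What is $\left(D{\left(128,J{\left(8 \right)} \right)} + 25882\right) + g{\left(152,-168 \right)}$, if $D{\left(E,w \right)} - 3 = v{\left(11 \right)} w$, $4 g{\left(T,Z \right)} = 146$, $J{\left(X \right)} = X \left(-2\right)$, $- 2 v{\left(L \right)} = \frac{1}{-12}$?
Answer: $\frac{155525}{6} \approx 25921.0$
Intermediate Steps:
$v{\left(L \right)} = \frac{1}{24}$ ($v{\left(L \right)} = - \frac{1}{2 \left(-12\right)} = \left(- \frac{1}{2}\right) \left(- \frac{1}{12}\right) = \frac{1}{24}$)
$J{\left(X \right)} = - 2 X$
$g{\left(T,Z \right)} = \frac{73}{2}$ ($g{\left(T,Z \right)} = \frac{1}{4} \cdot 146 = \frac{73}{2}$)
$D{\left(E,w \right)} = 3 + \frac{w}{24}$
$\left(D{\left(128,J{\left(8 \right)} \right)} + 25882\right) + g{\left(152,-168 \right)} = \left(\left(3 + \frac{\left(-2\right) 8}{24}\right) + 25882\right) + \frac{73}{2} = \left(\left(3 + \frac{1}{24} \left(-16\right)\right) + 25882\right) + \frac{73}{2} = \left(\left(3 - \frac{2}{3}\right) + 25882\right) + \frac{73}{2} = \left(\frac{7}{3} + 25882\right) + \frac{73}{2} = \frac{77653}{3} + \frac{73}{2} = \frac{155525}{6}$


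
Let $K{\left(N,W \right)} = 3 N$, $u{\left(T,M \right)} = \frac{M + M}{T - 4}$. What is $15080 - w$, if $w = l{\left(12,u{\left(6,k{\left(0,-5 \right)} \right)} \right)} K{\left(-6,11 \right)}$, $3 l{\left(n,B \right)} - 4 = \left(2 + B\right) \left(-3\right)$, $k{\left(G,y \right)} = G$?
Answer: $15068$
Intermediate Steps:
$u{\left(T,M \right)} = \frac{2 M}{-4 + T}$
$l{\left(n,B \right)} = - \frac{2}{3} - B$ ($l{\left(n,B \right)} = \frac{4}{3} + \frac{\left(2 + B\right) \left(-3\right)}{3} = \frac{4}{3} + \frac{-6 - 3 B}{3} = \frac{4}{3} - \left(2 + B\right) = - \frac{2}{3} - B$)
$w = 12$ ($w = \left(- \frac{2}{3} - 2 \cdot 0 \frac{1}{-4 + 6}\right) 3 \left(-6\right) = \left(- \frac{2}{3} - 2 \cdot 0 \cdot \frac{1}{2}\right) \left(-18\right) = \left(- \frac{2}{3} - 0\right) \left(-18\right) = \left(- \frac{2}{3} + 0\right) \left(-18\right) = \left(- \frac{2}{3}\right) \left(-18\right) = 12$)
$15080 - w = 15080 - 12 = 15068$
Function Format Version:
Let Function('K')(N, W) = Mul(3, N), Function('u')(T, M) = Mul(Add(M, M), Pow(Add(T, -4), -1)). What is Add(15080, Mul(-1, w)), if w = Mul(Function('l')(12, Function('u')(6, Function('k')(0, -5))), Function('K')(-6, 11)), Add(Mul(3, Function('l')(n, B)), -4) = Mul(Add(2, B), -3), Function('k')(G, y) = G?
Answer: 15068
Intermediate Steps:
Function('u')(T, M) = Mul(2, M, Pow(Add(-4, T), -1)) (Function('u')(T, M) = Mul(Mul(2, M), Pow(Add(-4, T), -1)) = Mul(2, M, Pow(Add(-4, T), -1)))
Function('l')(n, B) = Add(Rational(-2, 3), Mul(-1, B)) (Function('l')(n, B) = Add(Rational(4, 3), Mul(Rational(1, 3), Mul(Add(2, B), -3))) = Add(Rational(4, 3), Mul(Rational(1, 3), Add(-6, Mul(-3, B)))) = Add(Rational(4, 3), Add(-2, Mul(-1, B))) = Add(Rational(-2, 3), Mul(-1, B)))
w = 12 (w = Mul(Add(Rational(-2, 3), Mul(-1, Mul(2, 0, Pow(Add(-4, 6), -1)))), Mul(3, -6)) = Mul(Add(Rational(-2, 3), Mul(-1, Mul(2, 0, Pow(2, -1)))), -18) = Mul(Add(Rational(-2, 3), Mul(-1, Mul(2, 0, Rational(1, 2)))), -18) = Mul(Add(Rational(-2, 3), Mul(-1, 0)), -18) = Mul(Add(Rational(-2, 3), 0), -18) = Mul(Rational(-2, 3), -18) = 12)
Add(15080, Mul(-1, w)) = Add(15080, Mul(-1, 12)) = Add(15080, -12) = 15068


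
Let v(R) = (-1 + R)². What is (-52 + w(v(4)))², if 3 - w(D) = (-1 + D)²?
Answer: 12769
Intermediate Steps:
w(D) = 3 - (-1 + D)²
(-52 + w(v(4)))² = (-52 + (3 - (-1 + (-1 + 4)²)²))² = (-52 + (3 - (-1 + 3²)²))² = (-52 + (3 - (-1 + 9)²))² = (-52 + (3 - 1*8²))² = (-52 + (3 - 1*64))² = (-52 + (3 - 64))² = (-52 - 61)² = (-113)² = 12769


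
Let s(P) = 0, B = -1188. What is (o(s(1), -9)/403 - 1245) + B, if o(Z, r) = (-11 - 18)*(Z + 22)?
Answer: -981137/403 ≈ -2434.6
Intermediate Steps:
o(Z, r) = -638 - 29*Z (o(Z, r) = -29*(22 + Z) = -638 - 29*Z)
(o(s(1), -9)/403 - 1245) + B = ((-638 - 29*0)/403 - 1245) - 1188 = ((-638 + 0)*(1/403) - 1245) - 1188 = (-638*1/403 - 1245) - 1188 = (-638/403 - 1245) - 1188 = -502373/403 - 1188 = -981137/403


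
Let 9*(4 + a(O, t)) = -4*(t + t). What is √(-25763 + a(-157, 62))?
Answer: I*√232399/3 ≈ 160.69*I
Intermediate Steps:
a(O, t) = -4 - 8*t/9 (a(O, t) = -4 + (-4*(t + t))/9 = -4 + (-8*t)/9 = -4 - 8*t/9)
√(-25763 + a(-157, 62)) = √(-25763 + (-4 - 8/9*62)) = √(-25763 + (-4 - 496/9)) = √(-25763 - 532/9) = √(-232399/9) = I*√232399/3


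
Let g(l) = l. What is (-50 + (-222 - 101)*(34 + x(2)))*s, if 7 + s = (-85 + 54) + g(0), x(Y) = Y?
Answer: 443764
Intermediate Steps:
s = -38 (s = -7 + ((-85 + 54) + 0) = -7 + (-31 + 0) = -7 - 31 = -38)
(-50 + (-222 - 101)*(34 + x(2)))*s = (-50 + (-222 - 101)*(34 + 2))*(-38) = (-50 - 323*36)*(-38) = (-50 - 11628)*(-38) = -11678*(-38) = 443764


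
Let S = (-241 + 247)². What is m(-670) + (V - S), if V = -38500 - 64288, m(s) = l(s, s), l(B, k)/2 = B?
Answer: -104164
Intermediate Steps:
S = 36 (S = 6² = 36)
l(B, k) = 2*B
m(s) = 2*s
V = -102788
m(-670) + (V - S) = 2*(-670) + (-102788 - 1*36) = -1340 + (-102788 - 36) = -1340 - 102824 = -104164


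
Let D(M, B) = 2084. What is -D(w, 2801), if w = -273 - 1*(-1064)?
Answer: -2084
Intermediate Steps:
w = 791 (w = -273 + 1064 = 791)
-D(w, 2801) = -1*2084 = -2084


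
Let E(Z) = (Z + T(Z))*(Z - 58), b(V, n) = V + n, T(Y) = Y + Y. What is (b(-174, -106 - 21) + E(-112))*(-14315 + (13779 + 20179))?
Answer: 1116095617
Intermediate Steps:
T(Y) = 2*Y
E(Z) = 3*Z*(-58 + Z) (E(Z) = (Z + 2*Z)*(Z - 58) = (3*Z)*(-58 + Z) = 3*Z*(-58 + Z))
(b(-174, -106 - 21) + E(-112))*(-14315 + (13779 + 20179)) = ((-174 + (-106 - 21)) + 3*(-112)*(-58 - 112))*(-14315 + (13779 + 20179)) = ((-174 - 127) + 3*(-112)*(-170))*(-14315 + 33958) = (-301 + 57120)*19643 = 56819*19643 = 1116095617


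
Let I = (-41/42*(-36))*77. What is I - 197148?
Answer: -194442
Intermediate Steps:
I = 2706 (I = (-41*1/42*(-36))*77 = -41/42*(-36)*77 = (246/7)*77 = 2706)
I - 197148 = 2706 - 197148 = -194442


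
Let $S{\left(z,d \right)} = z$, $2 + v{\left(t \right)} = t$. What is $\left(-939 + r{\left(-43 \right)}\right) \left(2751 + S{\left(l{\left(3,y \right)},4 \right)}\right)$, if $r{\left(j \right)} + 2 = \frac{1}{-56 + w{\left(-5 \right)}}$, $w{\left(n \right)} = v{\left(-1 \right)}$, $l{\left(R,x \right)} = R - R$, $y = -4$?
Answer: $- \frac{152735520}{59} \approx -2.5887 \cdot 10^{6}$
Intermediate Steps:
$v{\left(t \right)} = -2 + t$
$l{\left(R,x \right)} = 0$
$w{\left(n \right)} = -3$ ($w{\left(n \right)} = -2 - 1 = -3$)
$r{\left(j \right)} = - \frac{119}{59}$ ($r{\left(j \right)} = -2 + \frac{1}{-56 - 3} = -2 + \frac{1}{-59} = -2 - \frac{1}{59} = - \frac{119}{59}$)
$\left(-939 + r{\left(-43 \right)}\right) \left(2751 + S{\left(l{\left(3,y \right)},4 \right)}\right) = \left(-939 - \frac{119}{59}\right) \left(2751 + 0\right) = \left(- \frac{55520}{59}\right) 2751 = - \frac{152735520}{59}$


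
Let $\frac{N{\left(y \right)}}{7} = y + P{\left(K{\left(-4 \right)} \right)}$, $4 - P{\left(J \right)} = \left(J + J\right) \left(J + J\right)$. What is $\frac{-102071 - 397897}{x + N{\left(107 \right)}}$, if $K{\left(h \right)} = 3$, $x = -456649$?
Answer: $\frac{124992}{114031} \approx 1.0961$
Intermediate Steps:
$P{\left(J \right)} = 4 - 4 J^{2}$ ($P{\left(J \right)} = 4 - \left(J + J\right) \left(J + J\right) = 4 - 2 J 2 J = 4 - 4 J^{2}$)
$N{\left(y \right)} = -224 + 7 y$ ($N{\left(y \right)} = 7 \left(y + \left(4 - 4 \cdot 3^{2}\right)\right) = 7 \left(y + \left(4 - 36\right)\right) = 7 \left(y - 32\right) = 7 \left(-32 + y\right) = -224 + 7 y$)
$\frac{-102071 - 397897}{x + N{\left(107 \right)}} = \frac{-102071 - 397897}{-456649 + \left(-224 + 7 \cdot 107\right)} = - \frac{499968}{-456649 + \left(-224 + 749\right)} = - \frac{499968}{-456649 + 525} = - \frac{499968}{-456124} = \left(-499968\right) \left(- \frac{1}{456124}\right) = \frac{124992}{114031}$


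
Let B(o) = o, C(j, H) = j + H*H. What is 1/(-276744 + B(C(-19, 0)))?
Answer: -1/276763 ≈ -3.6132e-6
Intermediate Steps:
C(j, H) = j + H²
1/(-276744 + B(C(-19, 0))) = 1/(-276744 + (-19 + 0²)) = 1/(-276744 + (-19 + 0)) = 1/(-276744 - 19) = 1/(-276763) = -1/276763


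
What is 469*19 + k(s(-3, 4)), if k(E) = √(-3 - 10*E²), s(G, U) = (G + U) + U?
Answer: 8911 + I*√253 ≈ 8911.0 + 15.906*I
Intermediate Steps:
s(G, U) = G + 2*U
469*19 + k(s(-3, 4)) = 469*19 + √(-3 - 10*(-3 + 2*4)²) = 8911 + √(-3 - 10*(-3 + 8)²) = 8911 + √(-3 - 10*5²) = 8911 + √(-3 - 10*25) = 8911 + √(-3 - 250) = 8911 + √(-253) = 8911 + I*√253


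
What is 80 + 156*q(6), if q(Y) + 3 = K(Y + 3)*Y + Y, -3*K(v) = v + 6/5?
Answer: -13172/5 ≈ -2634.4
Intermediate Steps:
K(v) = -⅖ - v/3 (K(v) = -(v + 6/5)/3 = -(6/5 + v)/3 = -⅖ - v/3)
q(Y) = -3 + Y + Y*(-7/5 - Y/3) (q(Y) = -3 + ((-⅖ - (Y + 3)/3)*Y + Y) = -3 + ((-⅖ - (3 + Y)/3)*Y + Y) = -3 + ((-⅖ + (-1 - Y/3))*Y + Y) = -3 + ((-7/5 - Y/3)*Y + Y) = -3 + (Y*(-7/5 - Y/3) + Y) = -3 + (Y + Y*(-7/5 - Y/3)) = -3 + Y + Y*(-7/5 - Y/3))
80 + 156*q(6) = 80 + 156*(-3 + 6 - 1/15*6*(21 + 5*6)) = 80 + 156*(-3 + 6 - 1/15*6*(21 + 30)) = 80 + 156*(-3 + 6 - 1/15*6*51) = 80 + 156*(-3 + 6 - 102/5) = 80 + 156*(-87/5) = 80 - 13572/5 = -13172/5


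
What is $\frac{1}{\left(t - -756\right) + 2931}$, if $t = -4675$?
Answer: $- \frac{1}{988} \approx -0.0010121$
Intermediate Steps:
$\frac{1}{\left(t - -756\right) + 2931} = \frac{1}{\left(-4675 - -756\right) + 2931} = \frac{1}{\left(-4675 + 756\right) + 2931} = \frac{1}{-3919 + 2931} = \frac{1}{-988} = - \frac{1}{988}$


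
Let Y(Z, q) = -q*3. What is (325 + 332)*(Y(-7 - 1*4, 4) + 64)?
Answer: 34164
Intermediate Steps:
Y(Z, q) = -3*q
(325 + 332)*(Y(-7 - 1*4, 4) + 64) = (325 + 332)*(-3*4 + 64) = 657*(-12 + 64) = 657*52 = 34164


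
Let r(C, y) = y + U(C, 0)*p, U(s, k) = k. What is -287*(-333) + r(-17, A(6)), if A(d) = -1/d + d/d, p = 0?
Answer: 573431/6 ≈ 95572.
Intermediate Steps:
A(d) = 1 - 1/d (A(d) = -1/d + 1 = 1 - 1/d)
r(C, y) = y (r(C, y) = y + 0*0 = y + 0 = y)
-287*(-333) + r(-17, A(6)) = -287*(-333) + (-1 + 6)/6 = 95571 + (⅙)*5 = 95571 + ⅚ = 573431/6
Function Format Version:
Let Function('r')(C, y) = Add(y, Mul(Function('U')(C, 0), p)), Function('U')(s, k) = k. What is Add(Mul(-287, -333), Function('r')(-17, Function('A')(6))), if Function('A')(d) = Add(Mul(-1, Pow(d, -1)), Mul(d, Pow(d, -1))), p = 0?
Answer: Rational(573431, 6) ≈ 95572.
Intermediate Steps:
Function('A')(d) = Add(1, Mul(-1, Pow(d, -1))) (Function('A')(d) = Add(Mul(-1, Pow(d, -1)), 1) = Add(1, Mul(-1, Pow(d, -1))))
Function('r')(C, y) = y (Function('r')(C, y) = Add(y, Mul(0, 0)) = Add(y, 0) = y)
Add(Mul(-287, -333), Function('r')(-17, Function('A')(6))) = Add(Mul(-287, -333), Mul(Pow(6, -1), Add(-1, 6))) = Add(95571, Mul(Rational(1, 6), 5)) = Add(95571, Rational(5, 6)) = Rational(573431, 6)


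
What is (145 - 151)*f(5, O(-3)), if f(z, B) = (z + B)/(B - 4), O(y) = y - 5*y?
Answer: -51/4 ≈ -12.750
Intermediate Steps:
O(y) = -4*y
f(z, B) = (B + z)/(-4 + B)
(145 - 151)*f(5, O(-3)) = (145 - 151)*((-4*(-3) + 5)/(-4 - 4*(-3))) = -6*(12 + 5)/(-4 + 12) = -6*17/8 = -51/4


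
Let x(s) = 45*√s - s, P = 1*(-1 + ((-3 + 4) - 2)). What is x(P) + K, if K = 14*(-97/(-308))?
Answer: 141/22 + 45*I*√2 ≈ 6.4091 + 63.64*I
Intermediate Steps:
P = -2 (P = 1*(-1 + (1 - 2)) = 1*(-1 - 1) = 1*(-2) = -2)
x(s) = -s + 45*√s
K = 97/22 (K = 14*(-97*(-1/308)) = 14*(97/308) = 97/22 ≈ 4.4091)
x(P) + K = (-1*(-2) + 45*√(-2)) + 97/22 = (2 + 45*(I*√2)) + 97/22 = (2 + 45*I*√2) + 97/22 = 141/22 + 45*I*√2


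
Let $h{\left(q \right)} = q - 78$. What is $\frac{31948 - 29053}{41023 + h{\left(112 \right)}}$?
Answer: $\frac{2895}{41057} \approx 0.070512$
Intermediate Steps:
$h{\left(q \right)} = -78 + q$
$\frac{31948 - 29053}{41023 + h{\left(112 \right)}} = \frac{31948 - 29053}{41023 + \left(-78 + 112\right)} = \frac{2895}{41023 + 34} = \frac{2895}{41057}$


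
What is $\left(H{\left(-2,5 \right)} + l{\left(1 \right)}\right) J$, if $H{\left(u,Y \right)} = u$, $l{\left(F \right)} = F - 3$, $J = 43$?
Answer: $-172$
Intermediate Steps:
$l{\left(F \right)} = -3 + F$
$\left(H{\left(-2,5 \right)} + l{\left(1 \right)}\right) J = \left(-2 + \left(-3 + 1\right)\right) 43 = \left(-2 - 2\right) 43 = \left(-4\right) 43 = -172$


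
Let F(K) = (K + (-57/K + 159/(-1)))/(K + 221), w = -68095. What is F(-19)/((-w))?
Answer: -35/2751038 ≈ -1.2722e-5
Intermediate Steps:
F(K) = (-159 + K - 57/K)/(221 + K) (F(K) = (K + (-57/K + 159*(-1)))/(221 + K) = (K + (-57/K - 159))/(221 + K) = (K + (-159 - 57/K))/(221 + K) = (-159 + K - 57/K)/(221 + K))
F(-19)/((-w)) = ((-57 + (-19)**2 - 159*(-19))/((-19)*(221 - 19)))/((-1*(-68095))) = -1/19*(-57 + 361 + 3021)/202/68095 = -1/19*1/202*3325*(1/68095) = -175/202*1/68095 = -35/2751038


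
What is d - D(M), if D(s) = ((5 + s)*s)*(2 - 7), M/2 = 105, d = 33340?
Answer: 259090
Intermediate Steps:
M = 210 (M = 2*105 = 210)
D(s) = -5*s*(5 + s) (D(s) = (s*(5 + s))*(-5) = -5*s*(5 + s))
d - D(M) = 33340 - (-5)*210*(5 + 210) = 33340 - (-5)*210*215 = 33340 - 1*(-225750) = 33340 + 225750 = 259090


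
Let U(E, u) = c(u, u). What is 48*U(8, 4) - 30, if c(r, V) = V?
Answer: 162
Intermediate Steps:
U(E, u) = u
48*U(8, 4) - 30 = 48*4 - 30 = 192 - 30 = 162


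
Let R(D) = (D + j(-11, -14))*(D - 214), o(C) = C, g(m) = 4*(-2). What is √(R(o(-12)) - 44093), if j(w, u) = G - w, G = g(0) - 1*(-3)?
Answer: I*√42737 ≈ 206.73*I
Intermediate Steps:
g(m) = -8
G = -5 (G = -8 - 1*(-3) = -8 + 3 = -5)
j(w, u) = -5 - w
R(D) = (-214 + D)*(6 + D) (R(D) = (D + (-5 - 1*(-11)))*(D - 214) = (D + (-5 + 11))*(-214 + D) = (D + 6)*(-214 + D) = (6 + D)*(-214 + D) = (-214 + D)*(6 + D))
√(R(o(-12)) - 44093) = √((-1284 + (-12)² - 208*(-12)) - 44093) = √((-1284 + 144 + 2496) - 44093) = √(1356 - 44093) = √(-42737) = I*√42737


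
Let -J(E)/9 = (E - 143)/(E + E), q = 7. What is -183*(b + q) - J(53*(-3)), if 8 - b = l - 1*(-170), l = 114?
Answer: 2609484/53 ≈ 49236.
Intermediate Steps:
J(E) = -9*(-143 + E)/(2*E) (J(E) = -9*(E - 143)/(E + E) = -9*(-143 + E)/(2*E))
b = -276 (b = 8 - (114 - 1*(-170)) = 8 - (114 + 170) = 8 - 1*284 = 8 - 284 = -276)
-183*(b + q) - J(53*(-3)) = -183*(-276 + 7) - 9*(143 - 53*(-3))/(2*(53*(-3))) = -183*(-269) - 9*(143 - 1*(-159))/(2*(-159)) = 49227 - 9*(-1)*(143 + 159)/(2*159) = 49227 - 9*(-1)*302/(2*159) = 49227 - 1*(-453/53) = 49227 + 453/53 = 2609484/53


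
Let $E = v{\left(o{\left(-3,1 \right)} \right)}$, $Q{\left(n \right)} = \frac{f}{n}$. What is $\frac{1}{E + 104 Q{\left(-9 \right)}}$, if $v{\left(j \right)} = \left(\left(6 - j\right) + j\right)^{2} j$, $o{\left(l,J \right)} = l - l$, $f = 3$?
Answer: $- \frac{3}{104} \approx -0.028846$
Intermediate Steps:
$o{\left(l,J \right)} = 0$
$v{\left(j \right)} = 36 j$ ($v{\left(j \right)} = 6^{2} j = 36 j$)
$Q{\left(n \right)} = \frac{3}{n}$
$E = 0$ ($E = 36 \cdot 0 = 0$)
$\frac{1}{E + 104 Q{\left(-9 \right)}} = \frac{1}{0 + 104 \frac{3}{-9}} = \frac{1}{0 + 104 \cdot 3 \left(- \frac{1}{9}\right)} = \frac{1}{0 + 104 \left(- \frac{1}{3}\right)} = \frac{1}{0 - \frac{104}{3}} = \frac{1}{- \frac{104}{3}} = - \frac{3}{104}$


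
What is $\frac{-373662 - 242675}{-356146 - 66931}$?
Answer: $\frac{616337}{423077} \approx 1.4568$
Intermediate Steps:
$\frac{-373662 - 242675}{-356146 - 66931} = - \frac{616337}{-423077} = \left(-616337\right) \left(- \frac{1}{423077}\right) = \frac{616337}{423077}$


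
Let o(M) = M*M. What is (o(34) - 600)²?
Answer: 309136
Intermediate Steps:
o(M) = M²
(o(34) - 600)² = (34² - 600)² = (1156 - 600)² = 556² = 309136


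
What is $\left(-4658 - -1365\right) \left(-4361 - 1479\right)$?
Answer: $19231120$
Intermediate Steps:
$\left(-4658 - -1365\right) \left(-4361 - 1479\right) = \left(-4658 + \left(-301 + 1666\right)\right) \left(-5840\right) = \left(-4658 + 1365\right) \left(-5840\right) = \left(-3293\right) \left(-5840\right) = 19231120$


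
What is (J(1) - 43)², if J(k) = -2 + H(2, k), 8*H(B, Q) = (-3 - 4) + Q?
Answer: 33489/16 ≈ 2093.1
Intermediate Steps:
H(B, Q) = -7/8 + Q/8 (H(B, Q) = ((-3 - 4) + Q)/8 = (-7 + Q)/8 = -7/8 + Q/8)
J(k) = -23/8 + k/8 (J(k) = -2 + (-7/8 + k/8) = -23/8 + k/8)
(J(1) - 43)² = ((-23/8 + (⅛)*1) - 43)² = ((-23/8 + ⅛) - 43)² = (-11/4 - 43)² = (-183/4)² = 33489/16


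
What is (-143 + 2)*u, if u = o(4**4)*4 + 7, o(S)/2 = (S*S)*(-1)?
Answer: 73923621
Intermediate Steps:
o(S) = -2*S**2 (o(S) = 2*((S*S)*(-1)) = 2*(S**2*(-1)) = 2*(-S**2) = -2*S**2)
u = -524281 (u = -2*(4**4)**2*4 + 7 = -2*256**2*4 + 7 = -2*65536*4 + 7 = -131072*4 + 7 = -524288 + 7 = -524281)
(-143 + 2)*u = (-143 + 2)*(-524281) = -141*(-524281) = 73923621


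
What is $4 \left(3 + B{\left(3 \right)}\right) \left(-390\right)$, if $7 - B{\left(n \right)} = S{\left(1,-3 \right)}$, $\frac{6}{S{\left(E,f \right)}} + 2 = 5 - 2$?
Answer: $-6240$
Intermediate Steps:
$S{\left(E,f \right)} = 6$ ($S{\left(E,f \right)} = \frac{6}{-2 + \left(5 - 2\right)} = \frac{6}{-2 + 3} = \frac{6}{1} = 6 \cdot 1 = 6$)
$B{\left(n \right)} = 1$ ($B{\left(n \right)} = 7 - 6 = 1$)
$4 \left(3 + B{\left(3 \right)}\right) \left(-390\right) = 4 \left(3 + 1\right) \left(-390\right) = 4 \cdot 4 \left(-390\right) = 16 \left(-390\right) = -6240$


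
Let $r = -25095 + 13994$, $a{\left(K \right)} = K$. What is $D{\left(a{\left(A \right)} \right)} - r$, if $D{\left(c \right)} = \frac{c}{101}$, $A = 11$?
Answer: $\frac{1121212}{101} \approx 11101.0$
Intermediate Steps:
$D{\left(c \right)} = \frac{c}{101}$ ($D{\left(c \right)} = c \frac{1}{101} = \frac{c}{101}$)
$r = -11101$
$D{\left(a{\left(A \right)} \right)} - r = \frac{1}{101} \cdot 11 - -11101 = \frac{11}{101} + 11101 = \frac{1121212}{101}$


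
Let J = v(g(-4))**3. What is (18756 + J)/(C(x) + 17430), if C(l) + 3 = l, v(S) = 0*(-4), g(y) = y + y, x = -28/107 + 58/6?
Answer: 3010338/2798543 ≈ 1.0757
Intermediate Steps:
x = 3019/321 (x = -28*1/107 + 58*(1/6) = -28/107 + 29/3 = 3019/321 ≈ 9.4050)
g(y) = 2*y
v(S) = 0
C(l) = -3 + l
J = 0 (J = 0**3 = 0)
(18756 + J)/(C(x) + 17430) = (18756 + 0)/((-3 + 3019/321) + 17430) = 18756/(2056/321 + 17430) = 18756/(5597086/321) = 18756*(321/5597086) = 3010338/2798543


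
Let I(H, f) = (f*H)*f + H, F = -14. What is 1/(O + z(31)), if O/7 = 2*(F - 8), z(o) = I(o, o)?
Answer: 1/29514 ≈ 3.3882e-5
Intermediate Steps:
I(H, f) = H + H*f**2 (I(H, f) = (H*f)*f + H = H*f**2 + H = H + H*f**2)
z(o) = o*(1 + o**2)
O = -308 (O = 7*(2*(-14 - 8)) = 7*(2*(-22)) = 7*(-44) = -308)
1/(O + z(31)) = 1/(-308 + (31 + 31**3)) = 1/(-308 + (31 + 29791)) = 1/(-308 + 29822) = 1/29514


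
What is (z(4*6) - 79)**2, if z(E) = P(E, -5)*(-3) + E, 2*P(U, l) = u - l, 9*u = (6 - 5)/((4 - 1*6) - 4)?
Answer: 5058001/1296 ≈ 3902.8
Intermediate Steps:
u = -1/54 (u = ((6 - 5)/((4 - 1*6) - 4))/9 = (1/((4 - 6) - 4))/9 = (1/(-2 - 4))/9 = (1/(-6))/9 = (1*(-1/6))/9 = (1/9)*(-1/6) = -1/54 ≈ -0.018519)
P(U, l) = -1/108 - l/2 (P(U, l) = (-1/54 - l)/2 = -1/108 - l/2)
z(E) = -269/36 + E (z(E) = (-1/108 - 1/2*(-5))*(-3) + E = (-1/108 + 5/2)*(-3) + E = (269/108)*(-3) + E = -269/36 + E)
(z(4*6) - 79)**2 = ((-269/36 + 4*6) - 79)**2 = ((-269/36 + 24) - 79)**2 = (595/36 - 79)**2 = (-2249/36)**2 = 5058001/1296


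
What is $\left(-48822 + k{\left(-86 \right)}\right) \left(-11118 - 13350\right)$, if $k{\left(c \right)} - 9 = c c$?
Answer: $1013391156$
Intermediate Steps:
$k{\left(c \right)} = 9 + c^{2}$ ($k{\left(c \right)} = 9 + c c = 9 + c^{2}$)
$\left(-48822 + k{\left(-86 \right)}\right) \left(-11118 - 13350\right) = \left(-48822 + \left(9 + \left(-86\right)^{2}\right)\right) \left(-11118 - 13350\right) = \left(-48822 + \left(9 + 7396\right)\right) \left(-24468\right) = \left(-48822 + 7405\right) \left(-24468\right) = \left(-41417\right) \left(-24468\right) = 1013391156$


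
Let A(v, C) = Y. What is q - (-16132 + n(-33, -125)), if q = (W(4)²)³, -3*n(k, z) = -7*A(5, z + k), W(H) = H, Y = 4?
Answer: 60656/3 ≈ 20219.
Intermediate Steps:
A(v, C) = 4
n(k, z) = 28/3 (n(k, z) = -(-7)*4/3 = -⅓*(-28) = 28/3)
q = 4096 (q = (4²)³ = 16³ = 4096)
q - (-16132 + n(-33, -125)) = 4096 - (-16132 + 28/3) = 4096 - 1*(-48368/3) = 4096 + 48368/3 = 60656/3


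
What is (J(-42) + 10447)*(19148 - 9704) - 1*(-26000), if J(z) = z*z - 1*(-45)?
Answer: 115771664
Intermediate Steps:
J(z) = 45 + z² (J(z) = z² + 45 = 45 + z²)
(J(-42) + 10447)*(19148 - 9704) - 1*(-26000) = ((45 + (-42)²) + 10447)*(19148 - 9704) - 1*(-26000) = ((45 + 1764) + 10447)*9444 + 26000 = (1809 + 10447)*9444 + 26000 = 12256*9444 + 26000 = 115745664 + 26000 = 115771664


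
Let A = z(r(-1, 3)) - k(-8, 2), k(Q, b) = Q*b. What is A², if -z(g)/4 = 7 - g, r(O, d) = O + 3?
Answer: 16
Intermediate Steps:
r(O, d) = 3 + O
z(g) = -28 + 4*g (z(g) = -4*(7 - g) = -28 + 4*g)
A = -4 (A = (-28 + 4*(3 - 1)) - (-8)*2 = (-28 + 4*2) - 1*(-16) = (-28 + 8) + 16 = -20 + 16 = -4)
A² = (-4)² = 16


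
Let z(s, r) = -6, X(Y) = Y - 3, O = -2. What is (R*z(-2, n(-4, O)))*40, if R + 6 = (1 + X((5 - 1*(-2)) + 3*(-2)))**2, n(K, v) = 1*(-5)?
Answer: 1200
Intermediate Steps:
n(K, v) = -5
X(Y) = -3 + Y
R = -5 (R = -6 + (1 + (-3 + ((5 - 1*(-2)) + 3*(-2))))**2 = -6 + (1 + (-3 + ((5 + 2) - 6)))**2 = -6 + (1 + (-3 + (7 - 6)))**2 = -6 + (1 + (-3 + 1))**2 = -6 + (1 - 2)**2 = -6 + (-1)**2 = -6 + 1 = -5)
(R*z(-2, n(-4, O)))*40 = -5*(-6)*40 = 30*40 = 1200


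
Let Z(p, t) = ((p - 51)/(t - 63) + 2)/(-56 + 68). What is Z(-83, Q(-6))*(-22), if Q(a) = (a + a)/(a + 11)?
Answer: -7282/981 ≈ -7.4230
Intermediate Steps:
Q(a) = 2*a/(11 + a) (Q(a) = (2*a)/(11 + a) = 2*a/(11 + a))
Z(p, t) = ⅙ + (-51 + p)/(12*(-63 + t)) (Z(p, t) = ((-51 + p)/(-63 + t) + 2)/12 = ((-51 + p)/(-63 + t) + 2)*(1/12) = (2 + (-51 + p)/(-63 + t))*(1/12) = ⅙ + (-51 + p)/(12*(-63 + t)))
Z(-83, Q(-6))*(-22) = ((-177 - 83 + 2*(2*(-6)/(11 - 6)))/(12*(-63 + 2*(-6)/(11 - 6))))*(-22) = ((-177 - 83 + 2*(2*(-6)/5))/(12*(-63 + 2*(-6)/5)))*(-22) = ((-177 - 83 + 2*(2*(-6)*(⅕)))/(12*(-63 + 2*(-6)*(⅕))))*(-22) = ((-177 - 83 + 2*(-12/5))/(12*(-63 - 12/5)))*(-22) = ((-177 - 83 - 24/5)/(12*(-327/5)))*(-22) = ((1/12)*(-5/327)*(-1324/5))*(-22) = (331/981)*(-22) = -7282/981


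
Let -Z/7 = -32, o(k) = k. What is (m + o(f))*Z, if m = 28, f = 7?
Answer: 7840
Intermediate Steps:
Z = 224 (Z = -7*(-32) = 224)
(m + o(f))*Z = (28 + 7)*224 = 35*224 = 7840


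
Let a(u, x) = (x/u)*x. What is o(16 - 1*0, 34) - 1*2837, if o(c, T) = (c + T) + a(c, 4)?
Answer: -2786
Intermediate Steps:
a(u, x) = x²/u
o(c, T) = T + c + 16/c (o(c, T) = (c + T) + 4²/c = (T + c) + 16/c = T + c + 16/c)
o(16 - 1*0, 34) - 1*2837 = (34 + (16 - 1*0) + 16/(16 - 1*0)) - 1*2837 = (34 + (16 + 0) + 16/(16 + 0)) - 2837 = (34 + 16 + 16/16) - 2837 = (34 + 16 + 16*(1/16)) - 2837 = (34 + 16 + 1) - 2837 = 51 - 2837 = -2786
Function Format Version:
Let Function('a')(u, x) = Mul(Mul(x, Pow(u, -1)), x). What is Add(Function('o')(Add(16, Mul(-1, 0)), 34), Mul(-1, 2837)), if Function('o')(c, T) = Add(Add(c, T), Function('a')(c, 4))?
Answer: -2786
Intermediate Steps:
Function('a')(u, x) = Mul(Pow(u, -1), Pow(x, 2))
Function('o')(c, T) = Add(T, c, Mul(16, Pow(c, -1))) (Function('o')(c, T) = Add(Add(c, T), Mul(Pow(c, -1), Pow(4, 2))) = Add(Add(T, c), Mul(Pow(c, -1), 16)) = Add(Add(T, c), Mul(16, Pow(c, -1))) = Add(T, c, Mul(16, Pow(c, -1))))
Add(Function('o')(Add(16, Mul(-1, 0)), 34), Mul(-1, 2837)) = Add(Add(34, Add(16, Mul(-1, 0)), Mul(16, Pow(Add(16, Mul(-1, 0)), -1))), Mul(-1, 2837)) = Add(Add(34, Add(16, 0), Mul(16, Pow(Add(16, 0), -1))), -2837) = Add(Add(34, 16, Mul(16, Pow(16, -1))), -2837) = Add(Add(34, 16, Mul(16, Rational(1, 16))), -2837) = Add(Add(34, 16, 1), -2837) = Add(51, -2837) = -2786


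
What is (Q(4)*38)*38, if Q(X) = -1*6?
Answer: -8664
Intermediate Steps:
Q(X) = -6
(Q(4)*38)*38 = -6*38*38 = -228*38 = -8664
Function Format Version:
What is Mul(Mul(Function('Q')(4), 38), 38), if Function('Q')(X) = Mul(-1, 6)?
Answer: -8664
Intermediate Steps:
Function('Q')(X) = -6
Mul(Mul(Function('Q')(4), 38), 38) = Mul(Mul(-6, 38), 38) = Mul(-228, 38) = -8664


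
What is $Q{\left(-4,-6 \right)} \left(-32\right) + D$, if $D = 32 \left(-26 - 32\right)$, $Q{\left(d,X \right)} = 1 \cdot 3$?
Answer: $-1952$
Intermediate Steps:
$Q{\left(d,X \right)} = 3$
$D = -1856$ ($D = 32 \left(-58\right) = -1856$)
$Q{\left(-4,-6 \right)} \left(-32\right) + D = 3 \left(-32\right) - 1856 = -96 - 1856 = -1952$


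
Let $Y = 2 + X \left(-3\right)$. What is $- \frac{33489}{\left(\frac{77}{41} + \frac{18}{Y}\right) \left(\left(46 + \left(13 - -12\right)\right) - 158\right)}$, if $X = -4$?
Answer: $\frac{3203781}{26332} \approx 121.67$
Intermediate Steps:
$Y = 14$ ($Y = 2 - -12 = 2 + 12 = 14$)
$- \frac{33489}{\left(\frac{77}{41} + \frac{18}{Y}\right) \left(\left(46 + \left(13 - -12\right)\right) - 158\right)} = - \frac{33489}{\left(\frac{77}{41} + \frac{18}{14}\right) \left(\left(46 + \left(13 - -12\right)\right) - 158\right)} = - \frac{33489}{\left(77 \cdot \frac{1}{41} + 18 \cdot \frac{1}{14}\right) \left(\left(46 + \left(13 + 12\right)\right) - 158\right)} = - \frac{33489}{\left(\frac{77}{41} + \frac{9}{7}\right) \left(\left(46 + 25\right) - 158\right)} = - \frac{33489}{\frac{908}{287} \left(71 - 158\right)} = - \frac{33489}{\frac{908}{287} \left(-87\right)} = - \frac{33489}{- \frac{78996}{287}} = \left(-33489\right) \left(- \frac{287}{78996}\right) = \frac{3203781}{26332}$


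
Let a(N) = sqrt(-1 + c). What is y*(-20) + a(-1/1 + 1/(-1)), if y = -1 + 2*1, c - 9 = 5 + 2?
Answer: -20 + sqrt(15) ≈ -16.127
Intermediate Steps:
c = 16 (c = 9 + (5 + 2) = 9 + 7 = 16)
a(N) = sqrt(15) (a(N) = sqrt(-1 + 16) = sqrt(15))
y = 1 (y = -1 + 2 = 1)
y*(-20) + a(-1/1 + 1/(-1)) = 1*(-20) + sqrt(15) = -20 + sqrt(15)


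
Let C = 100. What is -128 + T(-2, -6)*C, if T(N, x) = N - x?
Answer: 272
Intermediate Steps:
-128 + T(-2, -6)*C = -128 + (-2 - 1*(-6))*100 = -128 + (-2 + 6)*100 = -128 + 4*100 = -128 + 400 = 272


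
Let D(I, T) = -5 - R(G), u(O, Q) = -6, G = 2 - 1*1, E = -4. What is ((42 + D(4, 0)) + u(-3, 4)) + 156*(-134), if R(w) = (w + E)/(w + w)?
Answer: -41743/2 ≈ -20872.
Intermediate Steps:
G = 1 (G = 2 - 1 = 1)
R(w) = (-4 + w)/(2*w) (R(w) = (w - 4)/(w + w) = (-4 + w)/((2*w)) = (-4 + w)*(1/(2*w)) = (-4 + w)/(2*w))
D(I, T) = -7/2 (D(I, T) = -5 - (-4 + 1)/(2*1) = -5 - (-3)/2 = -5 - 1*(-3/2) = -5 + 3/2 = -7/2)
((42 + D(4, 0)) + u(-3, 4)) + 156*(-134) = ((42 - 7/2) - 6) + 156*(-134) = (77/2 - 6) - 20904 = 65/2 - 20904 = -41743/2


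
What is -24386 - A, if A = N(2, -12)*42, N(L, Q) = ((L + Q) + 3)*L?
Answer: -23798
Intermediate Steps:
N(L, Q) = L*(3 + L + Q) (N(L, Q) = (3 + L + Q)*L = L*(3 + L + Q))
A = -588 (A = (2*(3 + 2 - 12))*42 = (2*(-7))*42 = -14*42 = -588)
-24386 - A = -24386 - 1*(-588) = -24386 + 588 = -23798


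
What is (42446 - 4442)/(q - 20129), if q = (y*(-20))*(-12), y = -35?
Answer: -38004/28529 ≈ -1.3321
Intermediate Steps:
q = -8400 (q = -35*(-20)*(-12) = 700*(-12) = -8400)
(42446 - 4442)/(q - 20129) = (42446 - 4442)/(-8400 - 20129) = 38004/(-28529) = 38004*(-1/28529) = -38004/28529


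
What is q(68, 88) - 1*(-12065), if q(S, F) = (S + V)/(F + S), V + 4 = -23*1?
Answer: 1882181/156 ≈ 12065.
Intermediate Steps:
V = -27 (V = -4 - 23*1 = -4 - 23 = -27)
q(S, F) = (-27 + S)/(F + S) (q(S, F) = (S - 27)/(F + S) = (-27 + S)/(F + S))
q(68, 88) - 1*(-12065) = (-27 + 68)/(88 + 68) - 1*(-12065) = 41/156 + 12065 = 1882181/156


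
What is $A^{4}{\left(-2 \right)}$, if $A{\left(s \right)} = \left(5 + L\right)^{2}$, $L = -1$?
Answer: $65536$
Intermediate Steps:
$A{\left(s \right)} = 16$ ($A{\left(s \right)} = \left(5 - 1\right)^{2} = 4^{2} = 16$)
$A^{4}{\left(-2 \right)} = 16^{4} = 65536$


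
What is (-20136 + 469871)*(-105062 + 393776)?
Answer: 129844790790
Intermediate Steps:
(-20136 + 469871)*(-105062 + 393776) = 449735*288714 = 129844790790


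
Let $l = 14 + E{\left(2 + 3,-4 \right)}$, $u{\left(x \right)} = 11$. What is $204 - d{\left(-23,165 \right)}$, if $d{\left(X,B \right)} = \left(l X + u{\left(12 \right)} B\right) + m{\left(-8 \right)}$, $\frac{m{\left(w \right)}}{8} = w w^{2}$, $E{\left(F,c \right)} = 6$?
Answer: $2945$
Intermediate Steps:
$l = 20$ ($l = 14 + 6 = 20$)
$m{\left(w \right)} = 8 w^{3}$ ($m{\left(w \right)} = 8 w w^{2} = 8 w^{3}$)
$d{\left(X,B \right)} = -4096 + 11 B + 20 X$ ($d{\left(X,B \right)} = \left(20 X + 11 B\right) + 8 \left(-8\right)^{3} = \left(11 B + 20 X\right) + 8 \left(-512\right) = \left(11 B + 20 X\right) - 4096 = -4096 + 11 B + 20 X$)
$204 - d{\left(-23,165 \right)} = 204 - \left(-4096 + 11 \cdot 165 + 20 \left(-23\right)\right) = 204 - \left(-4096 + 1815 - 460\right) = 204 - -2741 = 204 + 2741 = 2945$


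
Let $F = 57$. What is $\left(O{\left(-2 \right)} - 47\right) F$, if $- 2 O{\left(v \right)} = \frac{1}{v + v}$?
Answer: $- \frac{21375}{8} \approx -2671.9$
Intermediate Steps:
$O{\left(v \right)} = - \frac{1}{4 v}$ ($O{\left(v \right)} = - \frac{1}{2 \left(v + v\right)} = - \frac{1}{2 \cdot 2 v} = - \frac{\frac{1}{2} \frac{1}{v}}{2} = - \frac{1}{4 v}$)
$\left(O{\left(-2 \right)} - 47\right) F = \left(- \frac{1}{4 \left(-2\right)} - 47\right) 57 = \left(\left(- \frac{1}{4}\right) \left(- \frac{1}{2}\right) - 47\right) 57 = \left(\frac{1}{8} - 47\right) 57 = \left(- \frac{375}{8}\right) 57 = - \frac{21375}{8}$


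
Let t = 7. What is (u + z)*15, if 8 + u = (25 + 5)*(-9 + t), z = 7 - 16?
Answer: -1155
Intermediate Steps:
z = -9
u = -68 (u = -8 + (25 + 5)*(-9 + 7) = -8 + 30*(-2) = -8 - 60 = -68)
(u + z)*15 = (-68 - 9)*15 = -77*15 = -1155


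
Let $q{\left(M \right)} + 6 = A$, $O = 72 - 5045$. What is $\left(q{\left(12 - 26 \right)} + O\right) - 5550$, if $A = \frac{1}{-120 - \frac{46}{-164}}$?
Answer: $- \frac{103363275}{9817} \approx -10529.0$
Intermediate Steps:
$O = -4973$ ($O = 72 - 5045 = -4973$)
$A = - \frac{82}{9817}$ ($A = \frac{1}{-120 - - \frac{23}{82}} = \frac{1}{-120 + \frac{23}{82}} = \frac{1}{- \frac{9817}{82}} = - \frac{82}{9817} \approx -0.0083529$)
$q{\left(M \right)} = - \frac{58984}{9817}$ ($q{\left(M \right)} = -6 - \frac{82}{9817} = - \frac{58984}{9817}$)
$\left(q{\left(12 - 26 \right)} + O\right) - 5550 = \left(- \frac{58984}{9817} - 4973\right) - 5550 = - \frac{48878925}{9817} - 5550 = - \frac{103363275}{9817}$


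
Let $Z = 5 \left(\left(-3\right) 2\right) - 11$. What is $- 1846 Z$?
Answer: $75686$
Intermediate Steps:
$Z = -41$ ($Z = 5 \left(-6\right) - 11 = -30 - 11 = -41$)
$- 1846 Z = \left(-1846\right) \left(-41\right) = 75686$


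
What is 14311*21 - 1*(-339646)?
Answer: 640177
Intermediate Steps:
14311*21 - 1*(-339646) = 300531 + 339646 = 640177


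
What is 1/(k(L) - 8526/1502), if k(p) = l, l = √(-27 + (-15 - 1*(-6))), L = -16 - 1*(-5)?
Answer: -1067171/12825735 - 1128002*I/12825735 ≈ -0.083205 - 0.087948*I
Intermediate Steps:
L = -11 (L = -16 + 5 = -11)
l = 6*I (l = √(-27 + (-15 + 6)) = √(-27 - 9) = √(-36) = 6*I ≈ 6.0*I)
k(p) = 6*I
1/(k(L) - 8526/1502) = 1/(6*I - 8526/1502) = 1/(6*I - 8526*1/1502) = 1/(6*I - 4263/751) = 1/(-4263/751 + 6*I) = 564001*(-4263/751 - 6*I)/38477205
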